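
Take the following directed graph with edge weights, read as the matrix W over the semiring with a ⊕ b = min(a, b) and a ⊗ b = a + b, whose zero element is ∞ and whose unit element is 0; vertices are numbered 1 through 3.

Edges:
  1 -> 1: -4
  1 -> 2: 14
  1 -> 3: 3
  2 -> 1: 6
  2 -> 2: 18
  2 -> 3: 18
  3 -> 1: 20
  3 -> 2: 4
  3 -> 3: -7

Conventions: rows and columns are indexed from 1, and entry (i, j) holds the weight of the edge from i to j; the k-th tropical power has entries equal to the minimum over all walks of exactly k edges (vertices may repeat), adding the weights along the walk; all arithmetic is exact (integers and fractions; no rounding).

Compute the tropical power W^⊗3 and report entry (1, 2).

W^⊗2:
  [-8, 7, -4]
  [2, 20, 9]
  [10, -3, -14]
W^⊗3:
  [-12, 0, -11]
  [-2, 13, 2]
  [3, -10, -21]
Key observation: the optimum is the walk 1->3->3->2, with weight 3 + (-7) + 4 = 0.
Optimal value attained by: walk 1->3->3->2.
Answer: (W^⊗3)[1][2] = 0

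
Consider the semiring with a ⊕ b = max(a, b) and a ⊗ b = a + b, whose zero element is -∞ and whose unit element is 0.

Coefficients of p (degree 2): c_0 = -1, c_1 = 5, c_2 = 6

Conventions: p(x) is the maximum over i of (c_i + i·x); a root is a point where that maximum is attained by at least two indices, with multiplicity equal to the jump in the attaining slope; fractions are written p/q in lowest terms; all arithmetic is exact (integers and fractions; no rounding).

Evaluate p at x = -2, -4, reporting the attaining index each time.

p(-2) = max(-1+0·(-2)=-1, 5+1·(-2)=3, 6+2·(-2)=2) = 3 (attained by i=1)
p(-4) = max(-1+0·(-4)=-1, 5+1·(-4)=1, 6+2·(-4)=-2) = 1 (attained by i=1)
Answer: p(-2) = 3; p(-4) = 1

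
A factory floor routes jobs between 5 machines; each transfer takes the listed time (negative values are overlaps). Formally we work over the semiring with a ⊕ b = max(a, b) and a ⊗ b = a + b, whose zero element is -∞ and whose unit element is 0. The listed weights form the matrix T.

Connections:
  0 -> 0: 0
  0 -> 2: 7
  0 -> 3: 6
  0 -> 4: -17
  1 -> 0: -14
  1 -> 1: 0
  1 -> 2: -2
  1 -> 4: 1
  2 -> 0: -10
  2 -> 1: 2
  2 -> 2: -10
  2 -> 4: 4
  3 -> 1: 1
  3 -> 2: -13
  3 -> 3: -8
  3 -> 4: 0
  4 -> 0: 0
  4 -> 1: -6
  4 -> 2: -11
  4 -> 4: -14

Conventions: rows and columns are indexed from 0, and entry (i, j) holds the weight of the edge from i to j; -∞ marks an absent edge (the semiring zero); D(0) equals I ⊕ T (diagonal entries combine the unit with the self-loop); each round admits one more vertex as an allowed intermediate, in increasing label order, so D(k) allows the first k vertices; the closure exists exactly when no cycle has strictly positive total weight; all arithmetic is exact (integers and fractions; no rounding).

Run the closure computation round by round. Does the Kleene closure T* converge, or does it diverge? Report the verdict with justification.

D(0):
  [0, -∞, 7, 6, -17]
  [-14, 0, -2, -∞, 1]
  [-10, 2, 0, -∞, 4]
  [-∞, 1, -13, 0, 0]
  [0, -6, -11, -∞, 0]
D(1):
  [0, -∞, 7, 6, -17]
  [-14, 0, -2, -8, 1]
  [-10, 2, 0, -4, 4]
  [-∞, 1, -13, 0, 0]
  [0, -6, 7, 6, 0]
D(2):
  [0, -∞, 7, 6, -17]
  [-14, 0, -2, -8, 1]
  [-10, 2, 0, -4, 4]
  [-13, 1, -1, 0, 2]
  [0, -6, 7, 6, 0]
Detection: at round 3, diagonal entry (4, 4) turns strictly positive.
Key observation: the cycle 4->0->2->1->4 has total weight 0 + 7 + 2 + 1, which is strictly positive.
Answer: DIVERGES — positive cycle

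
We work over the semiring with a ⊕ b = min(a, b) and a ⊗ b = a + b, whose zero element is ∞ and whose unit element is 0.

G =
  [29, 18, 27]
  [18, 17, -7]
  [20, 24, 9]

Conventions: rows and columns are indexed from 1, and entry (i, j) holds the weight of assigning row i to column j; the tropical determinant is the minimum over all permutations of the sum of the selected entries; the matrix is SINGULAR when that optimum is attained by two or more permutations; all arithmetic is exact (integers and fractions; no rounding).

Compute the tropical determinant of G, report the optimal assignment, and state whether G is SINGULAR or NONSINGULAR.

σ = (1, 2, 3): 29 + 17 + 9 = 55
σ = (1, 3, 2): 29 + (-7) + 24 = 46
σ = (2, 1, 3): 18 + 18 + 9 = 45
σ = (2, 3, 1): 18 + (-7) + 20 = 31
σ = (3, 1, 2): 27 + 18 + 24 = 69
σ = (3, 2, 1): 27 + 17 + 20 = 64
Optimal value attained by: σ = (2, 3, 1).
Answer: det⊕(G) = 31; verdict: NONSINGULAR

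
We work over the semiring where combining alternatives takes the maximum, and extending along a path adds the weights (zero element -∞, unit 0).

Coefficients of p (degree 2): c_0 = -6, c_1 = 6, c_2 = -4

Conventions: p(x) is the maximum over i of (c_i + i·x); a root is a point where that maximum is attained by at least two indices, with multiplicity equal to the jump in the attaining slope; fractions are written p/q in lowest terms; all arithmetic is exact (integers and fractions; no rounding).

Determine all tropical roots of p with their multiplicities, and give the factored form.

hull edge (i=0, c=-6) to (i=1, c=6): slope 12, span 1
hull edge (i=1, c=6) to (i=2, c=-4): slope -10, span 1
Factored form: p(x) = -4 ⊗ (x ⊕ (-12)) ⊗ (x ⊕ 10)
Answer: roots = -12 (mult 1), 10 (mult 1)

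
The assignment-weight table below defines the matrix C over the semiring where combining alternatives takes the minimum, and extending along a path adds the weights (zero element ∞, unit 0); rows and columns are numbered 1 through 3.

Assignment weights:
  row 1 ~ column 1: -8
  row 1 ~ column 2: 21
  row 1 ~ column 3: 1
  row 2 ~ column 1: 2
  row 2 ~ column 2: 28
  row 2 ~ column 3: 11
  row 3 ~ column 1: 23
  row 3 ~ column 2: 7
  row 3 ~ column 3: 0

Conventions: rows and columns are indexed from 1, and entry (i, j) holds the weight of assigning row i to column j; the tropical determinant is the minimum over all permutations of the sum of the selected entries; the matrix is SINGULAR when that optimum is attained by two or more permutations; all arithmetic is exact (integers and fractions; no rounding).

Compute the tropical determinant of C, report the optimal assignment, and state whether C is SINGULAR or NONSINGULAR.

σ = (1, 2, 3): (-8) + 28 + 0 = 20
σ = (1, 3, 2): (-8) + 11 + 7 = 10
σ = (2, 1, 3): 21 + 2 + 0 = 23
σ = (2, 3, 1): 21 + 11 + 23 = 55
σ = (3, 1, 2): 1 + 2 + 7 = 10
σ = (3, 2, 1): 1 + 28 + 23 = 52
Optimal value attained by: σ = (1, 3, 2).
Answer: det⊕(C) = 10; verdict: SINGULAR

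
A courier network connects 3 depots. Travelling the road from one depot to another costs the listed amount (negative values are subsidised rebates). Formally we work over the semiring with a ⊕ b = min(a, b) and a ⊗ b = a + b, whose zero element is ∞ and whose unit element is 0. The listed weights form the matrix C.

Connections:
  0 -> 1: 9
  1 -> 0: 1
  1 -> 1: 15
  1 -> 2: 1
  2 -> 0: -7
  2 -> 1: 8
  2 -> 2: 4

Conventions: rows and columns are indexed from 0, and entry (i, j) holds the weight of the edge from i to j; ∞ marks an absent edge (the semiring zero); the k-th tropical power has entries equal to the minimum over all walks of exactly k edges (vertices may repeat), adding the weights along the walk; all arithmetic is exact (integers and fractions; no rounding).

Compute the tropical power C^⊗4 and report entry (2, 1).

C^⊗2:
  [10, 24, 10]
  [-6, 9, 5]
  [-3, 2, 8]
C^⊗3:
  [3, 18, 14]
  [-2, 3, 9]
  [1, 6, 3]
C^⊗4:
  [7, 12, 18]
  [2, 7, 4]
  [-4, 10, 7]
Key observation: the optimum is the walk 2->2->2->0->1, with weight 4 + 4 + (-7) + 9 = 10.
Optimal value attained by: walk 2->2->2->0->1.
Answer: (C^⊗4)[2][1] = 10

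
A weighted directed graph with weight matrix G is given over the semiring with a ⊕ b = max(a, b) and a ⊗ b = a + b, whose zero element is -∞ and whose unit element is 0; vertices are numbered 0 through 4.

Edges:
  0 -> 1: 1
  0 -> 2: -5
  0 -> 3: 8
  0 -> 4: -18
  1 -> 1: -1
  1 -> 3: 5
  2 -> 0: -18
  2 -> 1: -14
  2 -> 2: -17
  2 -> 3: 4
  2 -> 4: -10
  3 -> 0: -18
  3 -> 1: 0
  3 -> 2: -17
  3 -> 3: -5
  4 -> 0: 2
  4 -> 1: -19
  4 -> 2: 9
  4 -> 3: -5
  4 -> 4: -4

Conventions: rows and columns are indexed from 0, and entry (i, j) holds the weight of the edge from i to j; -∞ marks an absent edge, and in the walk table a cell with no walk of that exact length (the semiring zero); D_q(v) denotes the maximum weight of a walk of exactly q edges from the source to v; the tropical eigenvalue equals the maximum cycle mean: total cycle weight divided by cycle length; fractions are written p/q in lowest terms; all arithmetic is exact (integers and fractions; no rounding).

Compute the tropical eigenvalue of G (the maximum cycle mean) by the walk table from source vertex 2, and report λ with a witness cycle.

q=0: [-∞, -∞, 0, -∞, -∞]
q=1: [-18, -14, -17, 4, -10]
q=2: [-8, 4, -1, -1, -14]
q=3: [-12, 3, -5, 9, -11]
q=4: [-9, 9, -2, 8, -15]
q=5: [-10, 8, -6, 14, -12]
Optimal cycle mean attained by: cycle 1->3->1, total 5 + 0, length 2.
Answer: λ = 5/2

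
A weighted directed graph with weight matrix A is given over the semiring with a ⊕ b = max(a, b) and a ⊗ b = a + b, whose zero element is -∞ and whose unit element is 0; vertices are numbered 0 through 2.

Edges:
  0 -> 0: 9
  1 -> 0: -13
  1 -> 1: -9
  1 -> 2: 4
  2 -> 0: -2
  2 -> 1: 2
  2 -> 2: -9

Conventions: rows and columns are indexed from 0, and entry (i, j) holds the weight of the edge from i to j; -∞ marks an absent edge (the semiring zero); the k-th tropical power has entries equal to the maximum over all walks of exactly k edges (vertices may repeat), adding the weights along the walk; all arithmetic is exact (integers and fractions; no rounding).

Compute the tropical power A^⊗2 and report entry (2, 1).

A^⊗2:
  [18, -∞, -∞]
  [2, 6, -5]
  [7, -7, 6]
Key observation: the optimum is the walk 2->1->1, with weight 2 + (-9) = -7.
Optimal value attained by: walk 2->1->1.
Answer: (A^⊗2)[2][1] = -7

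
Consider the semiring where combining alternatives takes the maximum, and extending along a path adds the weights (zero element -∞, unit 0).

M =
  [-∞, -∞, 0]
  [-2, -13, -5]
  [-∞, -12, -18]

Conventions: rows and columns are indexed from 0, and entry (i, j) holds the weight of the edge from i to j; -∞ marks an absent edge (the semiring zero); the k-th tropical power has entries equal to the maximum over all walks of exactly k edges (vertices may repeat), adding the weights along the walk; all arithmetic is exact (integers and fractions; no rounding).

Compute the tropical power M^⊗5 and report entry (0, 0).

M^⊗2:
  [-∞, -12, -18]
  [-15, -17, -2]
  [-14, -25, -17]
M^⊗3:
  [-14, -25, -17]
  [-19, -14, -15]
  [-27, -29, -14]
M^⊗4:
  [-27, -29, -14]
  [-16, -27, -19]
  [-31, -26, -27]
M^⊗5:
  [-31, -26, -27]
  [-29, -31, -16]
  [-28, -39, -31]
Key observation: the optimum is the walk 0->2->1->2->1->0, with weight 0 + (-12) + (-5) + (-12) + (-2) = -31.
Optimal value attained by: walk 0->2->1->2->1->0.
Answer: (M^⊗5)[0][0] = -31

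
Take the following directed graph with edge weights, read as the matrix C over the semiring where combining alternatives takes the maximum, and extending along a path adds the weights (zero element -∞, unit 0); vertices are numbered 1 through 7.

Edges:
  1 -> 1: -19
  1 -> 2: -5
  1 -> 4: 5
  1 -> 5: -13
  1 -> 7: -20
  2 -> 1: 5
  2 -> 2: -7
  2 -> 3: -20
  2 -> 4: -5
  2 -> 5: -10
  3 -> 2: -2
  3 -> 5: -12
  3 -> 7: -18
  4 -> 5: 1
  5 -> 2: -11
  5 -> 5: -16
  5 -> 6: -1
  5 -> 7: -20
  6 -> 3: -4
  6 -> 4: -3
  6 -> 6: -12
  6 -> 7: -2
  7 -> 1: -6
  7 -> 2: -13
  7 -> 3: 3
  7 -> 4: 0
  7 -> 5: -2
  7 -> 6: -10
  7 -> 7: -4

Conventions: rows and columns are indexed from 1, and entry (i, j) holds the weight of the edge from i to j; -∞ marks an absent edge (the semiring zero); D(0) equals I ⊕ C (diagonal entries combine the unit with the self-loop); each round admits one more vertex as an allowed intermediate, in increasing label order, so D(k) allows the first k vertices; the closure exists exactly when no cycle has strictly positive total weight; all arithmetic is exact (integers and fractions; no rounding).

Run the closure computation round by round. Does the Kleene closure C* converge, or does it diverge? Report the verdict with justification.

D(0):
  [0, -5, -∞, 5, -13, -∞, -20]
  [5, 0, -20, -5, -10, -∞, -∞]
  [-∞, -2, 0, -∞, -12, -∞, -18]
  [-∞, -∞, -∞, 0, 1, -∞, -∞]
  [-∞, -11, -∞, -∞, 0, -1, -20]
  [-∞, -∞, -4, -3, -∞, 0, -2]
  [-6, -13, 3, 0, -2, -10, 0]
D(1):
  [0, -5, -∞, 5, -13, -∞, -20]
  [5, 0, -20, 10, -8, -∞, -15]
  [-∞, -2, 0, -∞, -12, -∞, -18]
  [-∞, -∞, -∞, 0, 1, -∞, -∞]
  [-∞, -11, -∞, -∞, 0, -1, -20]
  [-∞, -∞, -4, -3, -∞, 0, -2]
  [-6, -11, 3, 0, -2, -10, 0]
D(2):
  [0, -5, -25, 5, -13, -∞, -20]
  [5, 0, -20, 10, -8, -∞, -15]
  [3, -2, 0, 8, -10, -∞, -17]
  [-∞, -∞, -∞, 0, 1, -∞, -∞]
  [-6, -11, -31, -1, 0, -1, -20]
  [-∞, -∞, -4, -3, -∞, 0, -2]
  [-6, -11, 3, 0, -2, -10, 0]
D(3):
  [0, -5, -25, 5, -13, -∞, -20]
  [5, 0, -20, 10, -8, -∞, -15]
  [3, -2, 0, 8, -10, -∞, -17]
  [-∞, -∞, -∞, 0, 1, -∞, -∞]
  [-6, -11, -31, -1, 0, -1, -20]
  [-1, -6, -4, 4, -14, 0, -2]
  [6, 1, 3, 11, -2, -10, 0]
D(4):
  [0, -5, -25, 5, 6, -∞, -20]
  [5, 0, -20, 10, 11, -∞, -15]
  [3, -2, 0, 8, 9, -∞, -17]
  [-∞, -∞, -∞, 0, 1, -∞, -∞]
  [-6, -11, -31, -1, 0, -1, -20]
  [-1, -6, -4, 4, 5, 0, -2]
  [6, 1, 3, 11, 12, -10, 0]
Detection: at round 5, diagonal entry (6, 6) turns strictly positive.
Key observation: the cycle 6->3->2->1->4->5->6 has total weight (-4) + (-2) + 5 + 5 + 1 + (-1), which is strictly positive.
Answer: DIVERGES — positive cycle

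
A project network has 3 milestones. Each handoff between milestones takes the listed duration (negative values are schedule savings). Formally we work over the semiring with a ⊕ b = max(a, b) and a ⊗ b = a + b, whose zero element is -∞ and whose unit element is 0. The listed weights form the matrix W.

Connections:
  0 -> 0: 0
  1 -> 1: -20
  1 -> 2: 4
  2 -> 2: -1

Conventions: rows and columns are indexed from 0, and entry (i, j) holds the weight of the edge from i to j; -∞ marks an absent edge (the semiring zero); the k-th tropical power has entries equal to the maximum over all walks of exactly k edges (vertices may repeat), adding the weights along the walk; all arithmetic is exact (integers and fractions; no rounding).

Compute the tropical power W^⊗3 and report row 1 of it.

W^⊗2:
  [0, -∞, -∞]
  [-∞, -40, 3]
  [-∞, -∞, -2]
W^⊗3:
  [0, -∞, -∞]
  [-∞, -60, 2]
  [-∞, -∞, -3]
Answer: row 1 of W^⊗3 = [-∞, -60, 2]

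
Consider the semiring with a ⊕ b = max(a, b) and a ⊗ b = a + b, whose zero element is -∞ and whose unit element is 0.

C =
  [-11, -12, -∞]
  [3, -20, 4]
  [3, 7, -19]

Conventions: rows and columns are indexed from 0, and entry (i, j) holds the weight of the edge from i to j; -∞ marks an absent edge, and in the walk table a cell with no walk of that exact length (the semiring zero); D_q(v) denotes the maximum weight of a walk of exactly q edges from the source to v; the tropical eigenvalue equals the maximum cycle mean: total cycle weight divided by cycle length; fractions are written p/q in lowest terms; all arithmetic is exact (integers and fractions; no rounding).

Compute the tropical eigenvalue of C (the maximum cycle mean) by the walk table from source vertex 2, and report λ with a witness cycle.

q=0: [-∞, -∞, 0]
q=1: [3, 7, -19]
q=2: [10, -9, 11]
q=3: [14, 18, -5]
Optimal cycle mean attained by: cycle 1->2->1, total 4 + 7, length 2.
Answer: λ = 11/2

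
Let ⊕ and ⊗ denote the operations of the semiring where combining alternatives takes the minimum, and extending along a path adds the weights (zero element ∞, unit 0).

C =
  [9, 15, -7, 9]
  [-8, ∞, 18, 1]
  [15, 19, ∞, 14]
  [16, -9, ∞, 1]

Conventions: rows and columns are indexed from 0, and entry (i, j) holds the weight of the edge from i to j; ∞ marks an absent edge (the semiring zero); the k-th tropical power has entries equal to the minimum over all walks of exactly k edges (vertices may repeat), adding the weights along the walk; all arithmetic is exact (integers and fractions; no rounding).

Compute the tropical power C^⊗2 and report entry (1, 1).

C^⊗2:
  [7, 0, 2, 7]
  [1, -8, -15, 1]
  [11, 5, 8, 15]
  [-17, -8, 9, -8]
Key observation: the optimum is the walk 1->3->1, with weight 1 + (-9) = -8.
Optimal value attained by: walk 1->3->1.
Answer: (C^⊗2)[1][1] = -8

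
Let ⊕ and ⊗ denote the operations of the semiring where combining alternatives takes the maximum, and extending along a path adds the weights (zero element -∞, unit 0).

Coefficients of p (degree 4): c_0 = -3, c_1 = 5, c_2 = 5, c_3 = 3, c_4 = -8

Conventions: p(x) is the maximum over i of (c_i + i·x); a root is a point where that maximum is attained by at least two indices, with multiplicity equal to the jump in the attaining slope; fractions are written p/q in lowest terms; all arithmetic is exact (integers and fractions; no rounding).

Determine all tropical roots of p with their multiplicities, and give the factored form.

hull edge (i=0, c=-3) to (i=1, c=5): slope 8, span 1
hull edge (i=1, c=5) to (i=2, c=5): slope 0, span 1
hull edge (i=2, c=5) to (i=3, c=3): slope -2, span 1
hull edge (i=3, c=3) to (i=4, c=-8): slope -11, span 1
Factored form: p(x) = -8 ⊗ (x ⊕ (-8)) ⊗ (x ⊕ 0) ⊗ (x ⊕ 2) ⊗ (x ⊕ 11)
Answer: roots = -8 (mult 1), 0 (mult 1), 2 (mult 1), 11 (mult 1)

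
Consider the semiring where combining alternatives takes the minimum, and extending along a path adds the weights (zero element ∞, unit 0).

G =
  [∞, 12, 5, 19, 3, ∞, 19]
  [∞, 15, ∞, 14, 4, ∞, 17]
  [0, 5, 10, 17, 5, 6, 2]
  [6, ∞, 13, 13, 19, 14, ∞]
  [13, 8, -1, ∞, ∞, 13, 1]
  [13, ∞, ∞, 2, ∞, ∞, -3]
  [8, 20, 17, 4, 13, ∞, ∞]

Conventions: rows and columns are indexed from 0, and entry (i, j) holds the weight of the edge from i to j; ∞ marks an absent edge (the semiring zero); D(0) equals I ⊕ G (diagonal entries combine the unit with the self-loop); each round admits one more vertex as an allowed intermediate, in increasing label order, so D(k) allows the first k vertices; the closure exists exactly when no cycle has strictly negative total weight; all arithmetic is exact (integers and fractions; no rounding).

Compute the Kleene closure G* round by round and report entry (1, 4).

D(0):
  [0, 12, 5, 19, 3, ∞, 19]
  [∞, 0, ∞, 14, 4, ∞, 17]
  [0, 5, 0, 17, 5, 6, 2]
  [6, ∞, 13, 0, 19, 14, ∞]
  [13, 8, -1, ∞, 0, 13, 1]
  [13, ∞, ∞, 2, ∞, 0, -3]
  [8, 20, 17, 4, 13, ∞, 0]
D(1):
  [0, 12, 5, 19, 3, ∞, 19]
  [∞, 0, ∞, 14, 4, ∞, 17]
  [0, 5, 0, 17, 3, 6, 2]
  [6, 18, 11, 0, 9, 14, 25]
  [13, 8, -1, 32, 0, 13, 1]
  [13, 25, 18, 2, 16, 0, -3]
  [8, 20, 13, 4, 11, ∞, 0]
D(2):
  [0, 12, 5, 19, 3, ∞, 19]
  [∞, 0, ∞, 14, 4, ∞, 17]
  [0, 5, 0, 17, 3, 6, 2]
  [6, 18, 11, 0, 9, 14, 25]
  [13, 8, -1, 22, 0, 13, 1]
  [13, 25, 18, 2, 16, 0, -3]
  [8, 20, 13, 4, 11, ∞, 0]
D(3):
  [0, 10, 5, 19, 3, 11, 7]
  [∞, 0, ∞, 14, 4, ∞, 17]
  [0, 5, 0, 17, 3, 6, 2]
  [6, 16, 11, 0, 9, 14, 13]
  [-1, 4, -1, 16, 0, 5, 1]
  [13, 23, 18, 2, 16, 0, -3]
  [8, 18, 13, 4, 11, 19, 0]
D(4):
  [0, 10, 5, 19, 3, 11, 7]
  [20, 0, 25, 14, 4, 28, 17]
  [0, 5, 0, 17, 3, 6, 2]
  [6, 16, 11, 0, 9, 14, 13]
  [-1, 4, -1, 16, 0, 5, 1]
  [8, 18, 13, 2, 11, 0, -3]
  [8, 18, 13, 4, 11, 18, 0]
D(5):
  [0, 7, 2, 19, 3, 8, 4]
  [3, 0, 3, 14, 4, 9, 5]
  [0, 5, 0, 17, 3, 6, 2]
  [6, 13, 8, 0, 9, 14, 10]
  [-1, 4, -1, 16, 0, 5, 1]
  [8, 15, 10, 2, 11, 0, -3]
  [8, 15, 10, 4, 11, 16, 0]
D(6):
  [0, 7, 2, 10, 3, 8, 4]
  [3, 0, 3, 11, 4, 9, 5]
  [0, 5, 0, 8, 3, 6, 2]
  [6, 13, 8, 0, 9, 14, 10]
  [-1, 4, -1, 7, 0, 5, 1]
  [8, 15, 10, 2, 11, 0, -3]
  [8, 15, 10, 4, 11, 16, 0]
D(7):
  [0, 7, 2, 8, 3, 8, 4]
  [3, 0, 3, 9, 4, 9, 5]
  [0, 5, 0, 6, 3, 6, 2]
  [6, 13, 8, 0, 9, 14, 10]
  [-1, 4, -1, 5, 0, 5, 1]
  [5, 12, 7, 1, 8, 0, -3]
  [8, 15, 10, 4, 11, 16, 0]
Answer: G*[1][4] = 4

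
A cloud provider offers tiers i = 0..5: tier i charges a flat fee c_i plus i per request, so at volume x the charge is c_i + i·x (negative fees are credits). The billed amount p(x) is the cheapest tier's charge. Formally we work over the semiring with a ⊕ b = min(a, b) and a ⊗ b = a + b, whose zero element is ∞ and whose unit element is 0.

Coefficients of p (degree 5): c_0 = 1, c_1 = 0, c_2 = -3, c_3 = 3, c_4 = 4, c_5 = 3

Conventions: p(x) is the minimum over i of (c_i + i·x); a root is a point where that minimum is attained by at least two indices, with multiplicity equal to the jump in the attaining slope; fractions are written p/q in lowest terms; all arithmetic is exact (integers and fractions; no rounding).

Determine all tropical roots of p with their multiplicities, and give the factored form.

hull edge (i=0, c=1) to (i=2, c=-3): slope -2, span 2
hull edge (i=2, c=-3) to (i=5, c=3): slope 2, span 3
Factored form: p(x) = 3 ⊗ (x ⊕ (-2)) ⊗ (x ⊕ (-2)) ⊗ (x ⊕ (-2)) ⊗ (x ⊕ 2) ⊗ (x ⊕ 2)
Answer: roots = -2 (mult 3), 2 (mult 2)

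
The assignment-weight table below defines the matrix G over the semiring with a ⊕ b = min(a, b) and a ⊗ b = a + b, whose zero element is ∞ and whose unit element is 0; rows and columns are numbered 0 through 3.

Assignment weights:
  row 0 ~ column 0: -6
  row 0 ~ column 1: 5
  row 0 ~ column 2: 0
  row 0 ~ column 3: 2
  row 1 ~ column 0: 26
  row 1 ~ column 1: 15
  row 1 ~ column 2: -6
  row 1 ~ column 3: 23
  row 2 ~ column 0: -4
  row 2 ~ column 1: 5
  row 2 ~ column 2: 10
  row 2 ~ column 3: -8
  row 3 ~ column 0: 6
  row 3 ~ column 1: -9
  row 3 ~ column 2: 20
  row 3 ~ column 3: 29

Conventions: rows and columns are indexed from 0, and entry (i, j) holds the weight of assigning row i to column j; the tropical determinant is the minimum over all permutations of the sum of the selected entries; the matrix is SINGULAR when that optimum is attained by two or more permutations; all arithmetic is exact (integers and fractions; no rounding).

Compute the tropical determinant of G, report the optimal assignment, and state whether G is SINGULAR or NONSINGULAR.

σ = (0, 1, 2, 3): (-6) + 15 + 10 + 29 = 48
σ = (0, 1, 3, 2): (-6) + 15 + (-8) + 20 = 21
σ = (0, 2, 1, 3): (-6) + (-6) + 5 + 29 = 22
σ = (0, 2, 3, 1): (-6) + (-6) + (-8) + (-9) = -29
σ = (0, 3, 1, 2): (-6) + 23 + 5 + 20 = 42
σ = (0, 3, 2, 1): (-6) + 23 + 10 + (-9) = 18
σ = (1, 0, 2, 3): 5 + 26 + 10 + 29 = 70
σ = (1, 0, 3, 2): 5 + 26 + (-8) + 20 = 43
σ = (1, 2, 0, 3): 5 + (-6) + (-4) + 29 = 24
σ = (1, 2, 3, 0): 5 + (-6) + (-8) + 6 = -3
σ = (1, 3, 0, 2): 5 + 23 + (-4) + 20 = 44
σ = (1, 3, 2, 0): 5 + 23 + 10 + 6 = 44
σ = (2, 0, 1, 3): 0 + 26 + 5 + 29 = 60
σ = (2, 0, 3, 1): 0 + 26 + (-8) + (-9) = 9
σ = (2, 1, 0, 3): 0 + 15 + (-4) + 29 = 40
σ = (2, 1, 3, 0): 0 + 15 + (-8) + 6 = 13
σ = (2, 3, 0, 1): 0 + 23 + (-4) + (-9) = 10
σ = (2, 3, 1, 0): 0 + 23 + 5 + 6 = 34
σ = (3, 0, 1, 2): 2 + 26 + 5 + 20 = 53
σ = (3, 0, 2, 1): 2 + 26 + 10 + (-9) = 29
σ = (3, 1, 0, 2): 2 + 15 + (-4) + 20 = 33
σ = (3, 1, 2, 0): 2 + 15 + 10 + 6 = 33
σ = (3, 2, 0, 1): 2 + (-6) + (-4) + (-9) = -17
σ = (3, 2, 1, 0): 2 + (-6) + 5 + 6 = 7
Optimal value attained by: σ = (0, 2, 3, 1).
Answer: det⊕(G) = -29; verdict: NONSINGULAR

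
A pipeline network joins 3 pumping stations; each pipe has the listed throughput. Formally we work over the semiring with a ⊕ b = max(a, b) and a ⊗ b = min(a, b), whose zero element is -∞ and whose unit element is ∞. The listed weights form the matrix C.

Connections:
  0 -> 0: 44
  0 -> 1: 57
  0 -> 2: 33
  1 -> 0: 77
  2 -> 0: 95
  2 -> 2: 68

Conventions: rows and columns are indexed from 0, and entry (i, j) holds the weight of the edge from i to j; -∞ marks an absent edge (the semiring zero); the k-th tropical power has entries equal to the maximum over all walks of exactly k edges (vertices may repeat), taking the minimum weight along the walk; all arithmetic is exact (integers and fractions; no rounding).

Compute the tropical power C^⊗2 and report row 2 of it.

C^⊗2:
  [57, 44, 33]
  [44, 57, 33]
  [68, 57, 68]
Answer: row 2 of C^⊗2 = [68, 57, 68]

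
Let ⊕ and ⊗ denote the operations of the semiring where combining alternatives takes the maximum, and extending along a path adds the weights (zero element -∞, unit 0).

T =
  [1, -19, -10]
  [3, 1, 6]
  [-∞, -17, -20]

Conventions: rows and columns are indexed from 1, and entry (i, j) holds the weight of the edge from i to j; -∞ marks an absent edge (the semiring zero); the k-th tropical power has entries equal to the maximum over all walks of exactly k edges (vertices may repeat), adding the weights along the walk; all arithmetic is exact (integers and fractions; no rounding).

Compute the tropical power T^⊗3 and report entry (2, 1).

T^⊗2:
  [2, -18, -9]
  [4, 2, 7]
  [-14, -16, -11]
T^⊗3:
  [3, -17, -8]
  [5, 3, 8]
  [-13, -15, -10]
Key observation: the optimum is the walk 2->1->1->1, with weight 3 + 1 + 1 = 5.
Optimal value attained by: walk 2->1->1->1.
Answer: (T^⊗3)[2][1] = 5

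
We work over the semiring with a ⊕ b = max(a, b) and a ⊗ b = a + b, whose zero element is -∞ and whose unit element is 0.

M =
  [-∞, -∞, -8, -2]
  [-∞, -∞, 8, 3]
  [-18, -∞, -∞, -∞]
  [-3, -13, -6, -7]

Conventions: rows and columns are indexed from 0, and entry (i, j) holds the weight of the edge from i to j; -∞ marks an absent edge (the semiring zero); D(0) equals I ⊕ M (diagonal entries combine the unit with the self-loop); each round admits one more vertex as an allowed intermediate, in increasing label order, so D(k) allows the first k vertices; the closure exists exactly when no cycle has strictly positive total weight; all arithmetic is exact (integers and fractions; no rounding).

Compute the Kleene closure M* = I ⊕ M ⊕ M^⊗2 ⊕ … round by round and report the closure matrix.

D(0):
  [0, -∞, -8, -2]
  [-∞, 0, 8, 3]
  [-18, -∞, 0, -∞]
  [-3, -13, -6, 0]
D(1):
  [0, -∞, -8, -2]
  [-∞, 0, 8, 3]
  [-18, -∞, 0, -20]
  [-3, -13, -6, 0]
D(2):
  [0, -∞, -8, -2]
  [-∞, 0, 8, 3]
  [-18, -∞, 0, -20]
  [-3, -13, -5, 0]
D(3):
  [0, -∞, -8, -2]
  [-10, 0, 8, 3]
  [-18, -∞, 0, -20]
  [-3, -13, -5, 0]
D(4):
  [0, -15, -7, -2]
  [0, 0, 8, 3]
  [-18, -33, 0, -20]
  [-3, -13, -5, 0]
Answer: M* = [[0, -15, -7, -2], [0, 0, 8, 3], [-18, -33, 0, -20], [-3, -13, -5, 0]]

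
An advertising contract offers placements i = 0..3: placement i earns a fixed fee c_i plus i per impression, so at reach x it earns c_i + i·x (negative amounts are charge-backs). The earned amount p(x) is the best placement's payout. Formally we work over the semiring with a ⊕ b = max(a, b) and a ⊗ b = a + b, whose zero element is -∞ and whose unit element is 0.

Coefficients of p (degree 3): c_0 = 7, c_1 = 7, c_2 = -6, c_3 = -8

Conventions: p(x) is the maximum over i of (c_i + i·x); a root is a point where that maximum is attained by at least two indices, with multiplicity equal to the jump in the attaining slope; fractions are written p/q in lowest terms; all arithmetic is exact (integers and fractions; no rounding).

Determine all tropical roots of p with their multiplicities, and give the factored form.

hull edge (i=0, c=7) to (i=1, c=7): slope 0, span 1
hull edge (i=1, c=7) to (i=3, c=-8): slope -15/2, span 2
Factored form: p(x) = -8 ⊗ (x ⊕ 0) ⊗ (x ⊕ 15/2) ⊗ (x ⊕ 15/2)
Answer: roots = 0 (mult 1), 15/2 (mult 2)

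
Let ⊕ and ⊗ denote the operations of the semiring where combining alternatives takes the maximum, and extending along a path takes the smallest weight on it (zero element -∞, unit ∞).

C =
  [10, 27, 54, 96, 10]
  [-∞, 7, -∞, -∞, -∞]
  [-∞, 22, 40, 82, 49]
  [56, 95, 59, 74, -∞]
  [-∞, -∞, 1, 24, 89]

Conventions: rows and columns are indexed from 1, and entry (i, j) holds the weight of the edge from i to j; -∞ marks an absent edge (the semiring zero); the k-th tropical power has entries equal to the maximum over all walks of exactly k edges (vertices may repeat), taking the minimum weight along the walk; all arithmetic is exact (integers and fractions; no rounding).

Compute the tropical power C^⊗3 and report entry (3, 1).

C^⊗2:
  [56, 95, 59, 74, 49]
  [-∞, 7, -∞, -∞, -∞]
  [56, 82, 59, 74, 49]
  [56, 74, 59, 74, 49]
  [24, 24, 24, 24, 89]
C^⊗3:
  [56, 74, 59, 74, 49]
  [-∞, 7, -∞, -∞, -∞]
  [56, 74, 59, 74, 49]
  [56, 74, 59, 74, 49]
  [24, 24, 24, 24, 89]
Key observation: the optimum is the walk 3->4->4->1, with weight 82 min 74 min 56 = 56.
Optimal value attained by: walk 3->4->4->1.
Answer: (C^⊗3)[3][1] = 56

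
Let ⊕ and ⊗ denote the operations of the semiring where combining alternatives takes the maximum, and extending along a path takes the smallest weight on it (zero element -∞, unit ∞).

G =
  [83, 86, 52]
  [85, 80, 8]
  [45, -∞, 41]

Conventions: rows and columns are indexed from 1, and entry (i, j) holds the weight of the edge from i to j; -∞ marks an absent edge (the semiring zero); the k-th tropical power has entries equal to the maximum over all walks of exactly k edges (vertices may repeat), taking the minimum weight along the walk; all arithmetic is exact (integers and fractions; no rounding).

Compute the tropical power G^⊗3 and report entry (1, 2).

G^⊗2:
  [85, 83, 52]
  [83, 85, 52]
  [45, 45, 45]
G^⊗3:
  [83, 85, 52]
  [85, 83, 52]
  [45, 45, 45]
Key observation: the optimum is the walk 1->2->1->2, with weight 86 min 85 min 86 = 85.
Optimal value attained by: walk 1->2->1->2.
Answer: (G^⊗3)[1][2] = 85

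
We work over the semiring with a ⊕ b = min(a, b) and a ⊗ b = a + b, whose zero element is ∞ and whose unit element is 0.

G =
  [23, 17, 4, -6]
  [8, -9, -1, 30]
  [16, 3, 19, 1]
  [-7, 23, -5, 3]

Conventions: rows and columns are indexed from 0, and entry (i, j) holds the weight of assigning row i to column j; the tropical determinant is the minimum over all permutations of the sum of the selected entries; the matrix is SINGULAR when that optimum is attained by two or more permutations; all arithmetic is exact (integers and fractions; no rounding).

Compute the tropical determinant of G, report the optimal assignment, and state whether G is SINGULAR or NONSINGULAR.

σ = (0, 1, 2, 3): 23 + (-9) + 19 + 3 = 36
σ = (0, 1, 3, 2): 23 + (-9) + 1 + (-5) = 10
σ = (0, 2, 1, 3): 23 + (-1) + 3 + 3 = 28
σ = (0, 2, 3, 1): 23 + (-1) + 1 + 23 = 46
σ = (0, 3, 1, 2): 23 + 30 + 3 + (-5) = 51
σ = (0, 3, 2, 1): 23 + 30 + 19 + 23 = 95
σ = (1, 0, 2, 3): 17 + 8 + 19 + 3 = 47
σ = (1, 0, 3, 2): 17 + 8 + 1 + (-5) = 21
σ = (1, 2, 0, 3): 17 + (-1) + 16 + 3 = 35
σ = (1, 2, 3, 0): 17 + (-1) + 1 + (-7) = 10
σ = (1, 3, 0, 2): 17 + 30 + 16 + (-5) = 58
σ = (1, 3, 2, 0): 17 + 30 + 19 + (-7) = 59
σ = (2, 0, 1, 3): 4 + 8 + 3 + 3 = 18
σ = (2, 0, 3, 1): 4 + 8 + 1 + 23 = 36
σ = (2, 1, 0, 3): 4 + (-9) + 16 + 3 = 14
σ = (2, 1, 3, 0): 4 + (-9) + 1 + (-7) = -11
σ = (2, 3, 0, 1): 4 + 30 + 16 + 23 = 73
σ = (2, 3, 1, 0): 4 + 30 + 3 + (-7) = 30
σ = (3, 0, 1, 2): (-6) + 8 + 3 + (-5) = 0
σ = (3, 0, 2, 1): (-6) + 8 + 19 + 23 = 44
σ = (3, 1, 0, 2): (-6) + (-9) + 16 + (-5) = -4
σ = (3, 1, 2, 0): (-6) + (-9) + 19 + (-7) = -3
σ = (3, 2, 0, 1): (-6) + (-1) + 16 + 23 = 32
σ = (3, 2, 1, 0): (-6) + (-1) + 3 + (-7) = -11
Optimal value attained by: σ = (2, 1, 3, 0).
Answer: det⊕(G) = -11; verdict: SINGULAR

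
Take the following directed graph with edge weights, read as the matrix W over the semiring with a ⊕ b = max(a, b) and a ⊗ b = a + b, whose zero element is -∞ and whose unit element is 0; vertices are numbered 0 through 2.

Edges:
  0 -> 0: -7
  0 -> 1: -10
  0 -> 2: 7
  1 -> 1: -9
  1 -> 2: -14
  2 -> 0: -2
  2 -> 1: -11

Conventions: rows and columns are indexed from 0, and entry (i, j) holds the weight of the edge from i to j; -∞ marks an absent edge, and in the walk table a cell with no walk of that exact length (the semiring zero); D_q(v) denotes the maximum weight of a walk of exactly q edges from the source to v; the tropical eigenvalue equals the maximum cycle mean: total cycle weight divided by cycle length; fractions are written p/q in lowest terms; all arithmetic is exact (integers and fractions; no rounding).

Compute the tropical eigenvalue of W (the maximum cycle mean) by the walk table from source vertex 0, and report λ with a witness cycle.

q=0: [0, -∞, -∞]
q=1: [-7, -10, 7]
q=2: [5, -4, 0]
q=3: [-2, -5, 12]
Optimal cycle mean attained by: cycle 0->2->0, total 7 + (-2), length 2.
Answer: λ = 5/2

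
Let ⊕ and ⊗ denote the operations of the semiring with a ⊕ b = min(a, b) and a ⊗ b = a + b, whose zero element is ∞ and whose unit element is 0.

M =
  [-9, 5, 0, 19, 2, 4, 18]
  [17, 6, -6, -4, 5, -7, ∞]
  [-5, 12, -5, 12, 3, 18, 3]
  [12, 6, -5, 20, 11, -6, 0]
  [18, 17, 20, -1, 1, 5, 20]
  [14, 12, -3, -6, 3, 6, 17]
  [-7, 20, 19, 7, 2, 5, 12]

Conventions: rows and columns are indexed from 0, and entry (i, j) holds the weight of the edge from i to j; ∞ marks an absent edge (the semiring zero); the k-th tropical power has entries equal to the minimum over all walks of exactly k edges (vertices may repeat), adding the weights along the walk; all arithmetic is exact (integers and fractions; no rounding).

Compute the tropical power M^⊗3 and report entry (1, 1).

M^⊗2:
  [-18, -4, -9, -2, -7, -5, 3]
  [-11, 2, -11, -13, -4, -10, -4]
  [-14, 0, -10, 2, -3, -1, -2]
  [-10, 6, -10, -12, -3, -1, -2]
  [9, 5, -6, -1, 2, -7, -1]
  [-8, 0, -11, 0, 0, -12, -6]
  [-16, -2, -7, -1, -5, -3, 7]
M^⊗3:
  [-27, -13, -18, -11, -16, -14, -6]
  [-20, -7, -18, -16, -9, -19, -13]
  [-23, -9, -15, -7, -12, -10, -7]
  [-19, -6, -17, -7, -8, -18, -12]
  [-11, 5, -11, -13, -4, -7, -3]
  [-17, -3, -16, -18, -9, -7, -8]
  [-25, -11, -16, -9, -14, -12, -4]
Key observation: the optimum is the walk 1->5->3->1, with weight (-7) + (-6) + 6 = -7.
Optimal value attained by: walk 1->5->3->1.
Answer: (M^⊗3)[1][1] = -7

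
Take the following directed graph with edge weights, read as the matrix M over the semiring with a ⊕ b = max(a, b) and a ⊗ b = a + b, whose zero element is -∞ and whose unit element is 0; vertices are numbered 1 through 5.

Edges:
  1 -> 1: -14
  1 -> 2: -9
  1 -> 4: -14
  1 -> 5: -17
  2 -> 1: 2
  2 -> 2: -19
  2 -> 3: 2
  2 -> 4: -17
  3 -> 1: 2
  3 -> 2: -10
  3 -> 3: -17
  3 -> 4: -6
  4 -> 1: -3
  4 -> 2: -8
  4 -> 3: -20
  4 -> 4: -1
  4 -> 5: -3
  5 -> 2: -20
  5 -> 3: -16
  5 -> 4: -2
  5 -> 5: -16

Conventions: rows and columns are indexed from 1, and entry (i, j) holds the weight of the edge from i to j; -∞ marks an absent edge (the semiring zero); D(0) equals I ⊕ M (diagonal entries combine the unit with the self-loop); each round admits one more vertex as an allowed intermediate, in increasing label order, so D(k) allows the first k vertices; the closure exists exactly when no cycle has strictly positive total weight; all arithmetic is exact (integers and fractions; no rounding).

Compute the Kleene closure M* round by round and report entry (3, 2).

D(0):
  [0, -9, -∞, -14, -17]
  [2, 0, 2, -17, -∞]
  [2, -10, 0, -6, -∞]
  [-3, -8, -20, 0, -3]
  [-∞, -20, -16, -2, 0]
D(1):
  [0, -9, -∞, -14, -17]
  [2, 0, 2, -12, -15]
  [2, -7, 0, -6, -15]
  [-3, -8, -20, 0, -3]
  [-∞, -20, -16, -2, 0]
D(2):
  [0, -9, -7, -14, -17]
  [2, 0, 2, -12, -15]
  [2, -7, 0, -6, -15]
  [-3, -8, -6, 0, -3]
  [-18, -20, -16, -2, 0]
D(3):
  [0, -9, -7, -13, -17]
  [4, 0, 2, -4, -13]
  [2, -7, 0, -6, -15]
  [-3, -8, -6, 0, -3]
  [-14, -20, -16, -2, 0]
D(4):
  [0, -9, -7, -13, -16]
  [4, 0, 2, -4, -7]
  [2, -7, 0, -6, -9]
  [-3, -8, -6, 0, -3]
  [-5, -10, -8, -2, 0]
D(5):
  [0, -9, -7, -13, -16]
  [4, 0, 2, -4, -7]
  [2, -7, 0, -6, -9]
  [-3, -8, -6, 0, -3]
  [-5, -10, -8, -2, 0]
Answer: M*[3][2] = -7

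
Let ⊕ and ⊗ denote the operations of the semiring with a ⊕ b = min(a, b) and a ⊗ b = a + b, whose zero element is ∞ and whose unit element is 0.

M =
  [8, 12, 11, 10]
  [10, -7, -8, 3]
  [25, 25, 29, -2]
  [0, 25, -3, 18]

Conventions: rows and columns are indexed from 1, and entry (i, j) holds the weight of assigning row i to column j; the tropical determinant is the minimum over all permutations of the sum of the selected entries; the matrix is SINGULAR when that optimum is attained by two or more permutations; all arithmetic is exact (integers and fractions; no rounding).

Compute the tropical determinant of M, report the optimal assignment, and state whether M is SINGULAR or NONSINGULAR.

σ = (1, 2, 3, 4): 8 + (-7) + 29 + 18 = 48
σ = (1, 2, 4, 3): 8 + (-7) + (-2) + (-3) = -4
σ = (1, 3, 2, 4): 8 + (-8) + 25 + 18 = 43
σ = (1, 3, 4, 2): 8 + (-8) + (-2) + 25 = 23
σ = (1, 4, 2, 3): 8 + 3 + 25 + (-3) = 33
σ = (1, 4, 3, 2): 8 + 3 + 29 + 25 = 65
σ = (2, 1, 3, 4): 12 + 10 + 29 + 18 = 69
σ = (2, 1, 4, 3): 12 + 10 + (-2) + (-3) = 17
σ = (2, 3, 1, 4): 12 + (-8) + 25 + 18 = 47
σ = (2, 3, 4, 1): 12 + (-8) + (-2) + 0 = 2
σ = (2, 4, 1, 3): 12 + 3 + 25 + (-3) = 37
σ = (2, 4, 3, 1): 12 + 3 + 29 + 0 = 44
σ = (3, 1, 2, 4): 11 + 10 + 25 + 18 = 64
σ = (3, 1, 4, 2): 11 + 10 + (-2) + 25 = 44
σ = (3, 2, 1, 4): 11 + (-7) + 25 + 18 = 47
σ = (3, 2, 4, 1): 11 + (-7) + (-2) + 0 = 2
σ = (3, 4, 1, 2): 11 + 3 + 25 + 25 = 64
σ = (3, 4, 2, 1): 11 + 3 + 25 + 0 = 39
σ = (4, 1, 2, 3): 10 + 10 + 25 + (-3) = 42
σ = (4, 1, 3, 2): 10 + 10 + 29 + 25 = 74
σ = (4, 2, 1, 3): 10 + (-7) + 25 + (-3) = 25
σ = (4, 2, 3, 1): 10 + (-7) + 29 + 0 = 32
σ = (4, 3, 1, 2): 10 + (-8) + 25 + 25 = 52
σ = (4, 3, 2, 1): 10 + (-8) + 25 + 0 = 27
Optimal value attained by: σ = (1, 2, 4, 3).
Answer: det⊕(M) = -4; verdict: NONSINGULAR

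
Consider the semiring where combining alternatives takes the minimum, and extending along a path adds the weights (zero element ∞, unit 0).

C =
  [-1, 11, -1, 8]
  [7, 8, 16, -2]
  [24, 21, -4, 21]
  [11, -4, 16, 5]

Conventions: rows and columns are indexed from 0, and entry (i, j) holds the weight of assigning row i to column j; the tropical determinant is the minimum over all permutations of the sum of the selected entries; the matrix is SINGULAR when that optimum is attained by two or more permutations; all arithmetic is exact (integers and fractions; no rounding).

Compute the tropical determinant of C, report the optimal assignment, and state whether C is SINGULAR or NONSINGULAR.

σ = (0, 1, 2, 3): (-1) + 8 + (-4) + 5 = 8
σ = (0, 1, 3, 2): (-1) + 8 + 21 + 16 = 44
σ = (0, 2, 1, 3): (-1) + 16 + 21 + 5 = 41
σ = (0, 2, 3, 1): (-1) + 16 + 21 + (-4) = 32
σ = (0, 3, 1, 2): (-1) + (-2) + 21 + 16 = 34
σ = (0, 3, 2, 1): (-1) + (-2) + (-4) + (-4) = -11
σ = (1, 0, 2, 3): 11 + 7 + (-4) + 5 = 19
σ = (1, 0, 3, 2): 11 + 7 + 21 + 16 = 55
σ = (1, 2, 0, 3): 11 + 16 + 24 + 5 = 56
σ = (1, 2, 3, 0): 11 + 16 + 21 + 11 = 59
σ = (1, 3, 0, 2): 11 + (-2) + 24 + 16 = 49
σ = (1, 3, 2, 0): 11 + (-2) + (-4) + 11 = 16
σ = (2, 0, 1, 3): (-1) + 7 + 21 + 5 = 32
σ = (2, 0, 3, 1): (-1) + 7 + 21 + (-4) = 23
σ = (2, 1, 0, 3): (-1) + 8 + 24 + 5 = 36
σ = (2, 1, 3, 0): (-1) + 8 + 21 + 11 = 39
σ = (2, 3, 0, 1): (-1) + (-2) + 24 + (-4) = 17
σ = (2, 3, 1, 0): (-1) + (-2) + 21 + 11 = 29
σ = (3, 0, 1, 2): 8 + 7 + 21 + 16 = 52
σ = (3, 0, 2, 1): 8 + 7 + (-4) + (-4) = 7
σ = (3, 1, 0, 2): 8 + 8 + 24 + 16 = 56
σ = (3, 1, 2, 0): 8 + 8 + (-4) + 11 = 23
σ = (3, 2, 0, 1): 8 + 16 + 24 + (-4) = 44
σ = (3, 2, 1, 0): 8 + 16 + 21 + 11 = 56
Optimal value attained by: σ = (0, 3, 2, 1).
Answer: det⊕(C) = -11; verdict: NONSINGULAR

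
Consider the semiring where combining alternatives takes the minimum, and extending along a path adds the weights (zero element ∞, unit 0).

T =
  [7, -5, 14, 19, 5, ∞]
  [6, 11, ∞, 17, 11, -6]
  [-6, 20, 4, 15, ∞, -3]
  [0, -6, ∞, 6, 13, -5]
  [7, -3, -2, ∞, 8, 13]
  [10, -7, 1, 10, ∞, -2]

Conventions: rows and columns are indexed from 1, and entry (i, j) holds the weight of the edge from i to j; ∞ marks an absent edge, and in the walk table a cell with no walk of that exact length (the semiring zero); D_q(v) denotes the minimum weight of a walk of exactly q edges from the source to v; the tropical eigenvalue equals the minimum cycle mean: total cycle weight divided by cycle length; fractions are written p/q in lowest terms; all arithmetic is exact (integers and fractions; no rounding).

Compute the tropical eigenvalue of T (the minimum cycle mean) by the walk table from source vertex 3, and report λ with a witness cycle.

q=0: [∞, ∞, 0, ∞, ∞, ∞]
q=1: [-6, 20, 4, 15, ∞, -3]
q=2: [-2, -11, -2, 7, -1, -5]
q=3: [-8, -12, -4, 5, 0, -17]
q=4: [-10, -24, -16, -7, -3, -19]
q=5: [-22, -26, -18, -9, -13, -30]
q=6: [-24, -37, -29, -20, -17, -32]
Optimal cycle mean attained by: cycle 2->6->2, total (-6) + (-7), length 2.
Answer: λ = -13/2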